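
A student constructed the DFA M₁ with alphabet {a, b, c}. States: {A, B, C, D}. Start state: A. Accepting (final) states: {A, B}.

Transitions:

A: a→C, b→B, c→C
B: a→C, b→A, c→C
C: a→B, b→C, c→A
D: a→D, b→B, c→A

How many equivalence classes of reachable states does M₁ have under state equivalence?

Reachable states from the start: {A,B,C}. Unreachable: {D} — drop them.
Initial partition by acceptance: {A,B} | {C}.
Stable partition: {A,B} | {C} — 2 equivalence classes.

2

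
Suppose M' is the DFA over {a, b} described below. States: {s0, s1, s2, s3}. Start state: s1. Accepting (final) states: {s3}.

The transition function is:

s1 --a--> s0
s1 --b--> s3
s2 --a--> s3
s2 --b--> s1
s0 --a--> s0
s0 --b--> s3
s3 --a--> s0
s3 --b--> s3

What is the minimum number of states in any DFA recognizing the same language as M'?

First remove the unreachable states {s2}; 3 states remain.
Initial partition by acceptance: {s3} | {s0,s1}.
Stable partition: {s3} | {s0,s1} — 2 equivalence classes.

2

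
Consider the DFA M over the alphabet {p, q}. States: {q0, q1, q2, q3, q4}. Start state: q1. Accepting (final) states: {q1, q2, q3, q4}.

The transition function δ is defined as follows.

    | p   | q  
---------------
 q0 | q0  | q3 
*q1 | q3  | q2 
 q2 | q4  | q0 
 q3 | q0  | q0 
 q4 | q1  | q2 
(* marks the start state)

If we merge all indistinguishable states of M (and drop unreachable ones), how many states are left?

5

Start with accepting vs non-accepting: {q1,q2,q3,q4} | {q0}.
Refine {q1,q2,q3,q4} on symbol p: members go to different blocks, giving {q1,q2,q4} and {q3}.
Split {q1,q2,q4} by δ(·,p) → {q2,q4} and {q1}.
On input p, block {q2,q4} splits into {q2} and {q4}.
Stable partition: {q2} | {q0} | {q3} | {q1} | {q4} — 5 equivalence classes.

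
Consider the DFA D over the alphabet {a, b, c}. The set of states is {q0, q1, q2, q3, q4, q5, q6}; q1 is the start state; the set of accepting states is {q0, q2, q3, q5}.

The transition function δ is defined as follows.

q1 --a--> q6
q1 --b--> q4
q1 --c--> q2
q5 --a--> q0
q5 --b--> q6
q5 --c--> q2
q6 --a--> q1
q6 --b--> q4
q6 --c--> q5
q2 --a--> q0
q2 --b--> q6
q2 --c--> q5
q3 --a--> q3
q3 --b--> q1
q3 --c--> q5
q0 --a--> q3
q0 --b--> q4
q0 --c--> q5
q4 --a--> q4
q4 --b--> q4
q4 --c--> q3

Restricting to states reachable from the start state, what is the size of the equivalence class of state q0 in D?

4

All states are reachable from the start state.
Start with accepting vs non-accepting: {q0,q2,q3,q5} | {q1,q4,q6}.
Stable partition: {q0,q2,q3,q5} | {q1,q4,q6} — 2 equivalence classes.
State q0 belongs to the block {q0,q2,q3,q5}, which has 4 states.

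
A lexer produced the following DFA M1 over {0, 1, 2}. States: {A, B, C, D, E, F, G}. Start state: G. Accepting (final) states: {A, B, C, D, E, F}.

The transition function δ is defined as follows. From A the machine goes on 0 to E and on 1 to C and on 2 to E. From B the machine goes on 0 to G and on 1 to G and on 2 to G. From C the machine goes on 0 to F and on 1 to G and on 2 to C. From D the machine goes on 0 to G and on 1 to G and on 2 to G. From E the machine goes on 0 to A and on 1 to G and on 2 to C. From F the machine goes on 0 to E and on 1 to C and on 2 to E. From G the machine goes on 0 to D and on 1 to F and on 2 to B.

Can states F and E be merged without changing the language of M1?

Start with accepting vs non-accepting: {A,B,C,D,E,F} | {G}.
Refine {A,B,C,D,E,F} on symbol 0: members go to different blocks, giving {A,C,E,F} and {B,D}.
Split {A,C,E,F} by δ(·,1) → {A,F} and {C,E}.
The partition is now stable with 4 blocks: {A,F} | {G} | {B,D} | {C,E}.
F and E end up in different blocks, so they are distinguishable. For instance, the string '1' is accepted from only F.

No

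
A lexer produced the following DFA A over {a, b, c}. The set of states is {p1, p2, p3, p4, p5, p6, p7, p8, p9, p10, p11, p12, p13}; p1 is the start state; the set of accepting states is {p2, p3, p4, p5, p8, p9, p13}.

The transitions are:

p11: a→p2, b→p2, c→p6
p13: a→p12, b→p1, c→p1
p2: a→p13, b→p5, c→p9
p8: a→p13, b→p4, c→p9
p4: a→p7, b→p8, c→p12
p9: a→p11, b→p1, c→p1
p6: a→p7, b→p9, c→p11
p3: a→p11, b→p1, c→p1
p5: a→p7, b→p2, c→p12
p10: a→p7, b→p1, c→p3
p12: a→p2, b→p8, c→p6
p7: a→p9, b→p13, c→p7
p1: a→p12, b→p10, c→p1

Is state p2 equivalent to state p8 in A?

Yes

Initial partition by acceptance: {p2,p3,p4,p5,p8,p9,p13} | {p1,p6,p7,p10,p11,p12}.
Split {p2,p3,p4,p5,p8,p9,p13} by δ(·,a) → {p3,p4,p5,p9,p13} and {p2,p8}.
Refine {p3,p4,p5,p9,p13} on symbol b: members go to different blocks, giving {p3,p9,p13} and {p4,p5}.
On input a, block {p1,p6,p7,p10,p11,p12} splits into {p1,p6,p10} and {p11,p12} and {p7}.
On input a, block {p1,p6,p10} splits into {p6,p10} and {p1}.
Split {p6,p10} by δ(·,b) → {p6} and {p10}.
Stable partition: {p3,p9,p13} | {p6} | {p2,p8} | {p4,p5} | {p11,p12} | {p7} | {p1} | {p10} — 8 equivalence classes.
p2 and p8 lie in the same block of the stable partition, so they are equivalent — no string distinguishes them.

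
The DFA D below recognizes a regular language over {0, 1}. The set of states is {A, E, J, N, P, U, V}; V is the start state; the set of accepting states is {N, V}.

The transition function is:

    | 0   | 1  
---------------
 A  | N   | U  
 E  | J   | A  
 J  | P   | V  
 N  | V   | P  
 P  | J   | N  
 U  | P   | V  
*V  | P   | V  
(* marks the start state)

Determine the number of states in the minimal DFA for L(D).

First remove the unreachable states {A,E,U}; 4 states remain.
Start with accepting vs non-accepting: {N,V} | {J,P}.
Refine {N,V} on symbol 0: members go to different blocks, giving {N} and {V}.
Refine {J,P} on symbol 1: members go to different blocks, giving {J} and {P}.
Stable partition: {N} | {J} | {V} | {P} — 4 equivalence classes.

4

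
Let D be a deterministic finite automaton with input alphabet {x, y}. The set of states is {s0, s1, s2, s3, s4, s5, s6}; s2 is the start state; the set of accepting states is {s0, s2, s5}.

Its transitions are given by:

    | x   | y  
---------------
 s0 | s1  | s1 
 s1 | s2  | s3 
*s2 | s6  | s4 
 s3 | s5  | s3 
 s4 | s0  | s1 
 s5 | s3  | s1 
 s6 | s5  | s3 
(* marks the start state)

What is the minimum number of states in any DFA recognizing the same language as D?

2

Every state is reachable, so we keep all 7.
Initial partition by acceptance: {s0,s2,s5} | {s1,s3,s4,s6}.
The partition is now stable with 2 blocks: {s0,s2,s5} | {s1,s3,s4,s6}.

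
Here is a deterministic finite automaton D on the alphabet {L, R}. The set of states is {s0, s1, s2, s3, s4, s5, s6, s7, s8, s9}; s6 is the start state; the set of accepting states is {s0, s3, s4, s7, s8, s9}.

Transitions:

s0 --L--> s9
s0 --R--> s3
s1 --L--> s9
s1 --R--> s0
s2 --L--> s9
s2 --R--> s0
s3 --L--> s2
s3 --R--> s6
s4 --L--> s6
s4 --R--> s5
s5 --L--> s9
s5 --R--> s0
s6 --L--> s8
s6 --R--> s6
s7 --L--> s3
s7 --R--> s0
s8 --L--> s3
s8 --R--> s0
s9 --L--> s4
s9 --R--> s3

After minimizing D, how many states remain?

7

Reachable states from the start: {s0,s2,s3,s4,s5,s6,s8,s9}. Unreachable: {s1,s7} — drop them.
Start with accepting vs non-accepting: {s0,s3,s4,s8,s9} | {s2,s5,s6}.
Split {s0,s3,s4,s8,s9} by δ(·,L) → {s0,s8,s9} and {s3,s4}.
Refine {s0,s8,s9} on symbol L: members go to different blocks, giving {s8,s9} and {s0}.
Split {s8,s9} by δ(·,R) → {s8} and {s9}.
Split {s2,s5,s6} by δ(·,L) → {s2,s5} and {s6}.
Split {s3,s4} by δ(·,L) → {s3} and {s4}.
The partition is now stable with 7 blocks: {s8} | {s2,s5} | {s3} | {s0} | {s9} | {s6} | {s4}.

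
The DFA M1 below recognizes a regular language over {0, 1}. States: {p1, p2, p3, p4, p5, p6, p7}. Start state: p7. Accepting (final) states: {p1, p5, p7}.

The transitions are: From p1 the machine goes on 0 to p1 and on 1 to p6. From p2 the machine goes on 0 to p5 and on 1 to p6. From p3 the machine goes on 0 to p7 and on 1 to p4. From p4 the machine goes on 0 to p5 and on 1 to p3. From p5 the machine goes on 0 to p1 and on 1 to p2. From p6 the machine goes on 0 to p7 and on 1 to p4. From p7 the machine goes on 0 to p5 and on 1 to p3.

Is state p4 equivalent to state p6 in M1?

Yes

Initial partition by acceptance: {p1,p5,p7} | {p2,p3,p4,p6}.
Stable partition: {p1,p5,p7} | {p2,p3,p4,p6} — 2 equivalence classes.
p4 and p6 lie in the same block of the stable partition, so they are equivalent — no string distinguishes them.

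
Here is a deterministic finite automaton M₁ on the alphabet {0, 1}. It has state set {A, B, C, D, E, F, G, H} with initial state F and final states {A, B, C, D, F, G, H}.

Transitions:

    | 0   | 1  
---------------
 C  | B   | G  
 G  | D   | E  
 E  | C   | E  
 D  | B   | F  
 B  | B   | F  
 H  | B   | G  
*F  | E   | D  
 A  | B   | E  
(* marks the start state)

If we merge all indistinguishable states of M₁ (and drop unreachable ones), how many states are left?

Reachable states from the start: {B,C,D,E,F,G}. Unreachable: {A,H} — drop them.
Start with accepting vs non-accepting: {B,C,D,F,G} | {E}.
Split {B,C,D,F,G} by δ(·,0) → {B,C,D,G} and {F}.
Refine {B,C,D,G} on symbol 1: members go to different blocks, giving {B,D} and {C} and {G}.
The partition is now stable with 5 blocks: {B,D} | {E} | {F} | {C} | {G}.

5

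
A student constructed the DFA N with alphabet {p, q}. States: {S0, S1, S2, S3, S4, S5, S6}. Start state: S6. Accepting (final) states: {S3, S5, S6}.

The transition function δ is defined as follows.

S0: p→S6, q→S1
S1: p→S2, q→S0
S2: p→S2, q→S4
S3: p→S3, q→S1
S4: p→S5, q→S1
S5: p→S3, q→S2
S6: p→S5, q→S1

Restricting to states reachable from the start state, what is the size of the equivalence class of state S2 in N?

Every state is reachable, so we keep all 7.
P0 = {S3,S5,S6} | {S0,S1,S2,S4}.
On input p, block {S0,S1,S2,S4} splits into {S0,S4} and {S1,S2}.
No further refinement is possible. Final partition (3 blocks): {S3,S5,S6} | {S0,S4} | {S1,S2}.
State S2 belongs to the block {S1,S2}, which has 2 states.

2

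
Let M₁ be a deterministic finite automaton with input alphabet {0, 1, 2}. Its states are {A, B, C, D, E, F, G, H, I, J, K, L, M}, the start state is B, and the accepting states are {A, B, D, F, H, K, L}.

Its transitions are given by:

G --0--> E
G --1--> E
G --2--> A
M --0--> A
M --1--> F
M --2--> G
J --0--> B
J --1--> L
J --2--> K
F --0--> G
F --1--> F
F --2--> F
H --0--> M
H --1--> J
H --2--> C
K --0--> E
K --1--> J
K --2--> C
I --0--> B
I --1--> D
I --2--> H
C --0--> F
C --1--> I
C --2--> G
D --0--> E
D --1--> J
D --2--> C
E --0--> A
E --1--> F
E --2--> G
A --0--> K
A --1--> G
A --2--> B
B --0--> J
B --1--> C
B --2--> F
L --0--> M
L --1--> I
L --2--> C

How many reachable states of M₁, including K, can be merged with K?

Every state is reachable, so we keep all 13.
P0 = {A,B,D,F,H,K,L} | {C,E,G,I,J,M}.
Refine {A,B,D,F,H,K,L} on symbol 0: members go to different blocks, giving {B,D,F,H,K,L} and {A}.
On input 1, block {B,D,F,H,K,L} splits into {B,D,H,K,L} and {F}.
Split {B,D,H,K,L} by δ(·,2) → {D,H,K,L} and {B}.
On input 0, block {C,E,G,I,J,M} splits into {E,M} and {I,J} and {C} and {G}.
No further refinement is possible. Final partition (8 blocks): {D,H,K,L} | {E,M} | {A} | {F} | {B} | {I,J} | {C} | {G}.
The equivalence class containing K is {D,H,K,L}, of size 4.

4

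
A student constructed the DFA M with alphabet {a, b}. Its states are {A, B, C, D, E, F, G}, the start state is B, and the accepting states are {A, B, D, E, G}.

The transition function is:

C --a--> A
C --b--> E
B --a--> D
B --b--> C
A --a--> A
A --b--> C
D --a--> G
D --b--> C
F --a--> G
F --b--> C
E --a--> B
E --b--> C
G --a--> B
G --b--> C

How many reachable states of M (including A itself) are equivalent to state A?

Reachable states from the start: {A,B,C,D,E,G}. Unreachable: {F} — drop them.
P0 = {A,B,D,E,G} | {C}.
Stable partition: {A,B,D,E,G} | {C} — 2 equivalence classes.
State A belongs to the block {A,B,D,E,G}, which has 5 states.

5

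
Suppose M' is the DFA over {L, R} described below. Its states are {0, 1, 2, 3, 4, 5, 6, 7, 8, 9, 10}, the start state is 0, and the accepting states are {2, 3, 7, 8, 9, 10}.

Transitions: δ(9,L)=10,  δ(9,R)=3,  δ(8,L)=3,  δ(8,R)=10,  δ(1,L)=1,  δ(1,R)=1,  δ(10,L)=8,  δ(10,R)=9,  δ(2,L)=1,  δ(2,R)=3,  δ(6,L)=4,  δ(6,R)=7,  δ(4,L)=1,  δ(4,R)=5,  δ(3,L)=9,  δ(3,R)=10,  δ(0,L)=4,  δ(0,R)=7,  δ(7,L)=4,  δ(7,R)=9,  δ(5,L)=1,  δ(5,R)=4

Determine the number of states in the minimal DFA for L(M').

Reachable states from the start: {0,1,3,4,5,7,8,9,10}. Unreachable: {2,6} — drop them.
Initial partition by acceptance: {3,7,8,9,10} | {0,1,4,5}.
Split {3,7,8,9,10} by δ(·,L) → {3,8,9,10} and {7}.
On input R, block {0,1,4,5} splits into {1,4,5} and {0}.
The partition is now stable with 4 blocks: {3,8,9,10} | {1,4,5} | {7} | {0}.

4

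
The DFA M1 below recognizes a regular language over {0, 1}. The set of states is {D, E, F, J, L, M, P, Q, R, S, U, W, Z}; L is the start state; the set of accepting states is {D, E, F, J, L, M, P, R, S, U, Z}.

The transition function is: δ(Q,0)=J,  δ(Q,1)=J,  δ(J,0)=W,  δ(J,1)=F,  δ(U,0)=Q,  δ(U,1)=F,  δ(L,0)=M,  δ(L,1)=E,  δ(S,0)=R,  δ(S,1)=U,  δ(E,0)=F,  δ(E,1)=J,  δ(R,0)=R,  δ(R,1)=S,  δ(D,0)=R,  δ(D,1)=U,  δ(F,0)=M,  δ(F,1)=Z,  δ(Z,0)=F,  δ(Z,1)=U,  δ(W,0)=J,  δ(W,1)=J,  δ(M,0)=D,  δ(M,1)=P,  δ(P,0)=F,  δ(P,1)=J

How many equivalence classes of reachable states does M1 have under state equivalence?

All states are reachable from the start state.
Initial partition by acceptance: {D,E,F,J,L,M,P,R,S,U,Z} | {Q,W}.
Refine {D,E,F,J,L,M,P,R,S,U,Z} on symbol 0: members go to different blocks, giving {D,E,F,L,M,P,R,S,Z} and {J,U}.
Refine {D,E,F,L,M,P,R,S,Z} on symbol 1: members go to different blocks, giving {D,E,P,S,Z} and {F,L,M,R}.
Refine {F,L,M,R} on symbol 0: members go to different blocks, giving {F,L,R} and {M}.
Refine {F,L,R} on symbol 0: members go to different blocks, giving {F,L} and {R}.
Split {D,E,P,S,Z} by δ(·,0) → {E,P,Z} and {D,S}.
Stable partition: {E,P,Z} | {Q,W} | {J,U} | {F,L} | {M} | {R} | {D,S} — 7 equivalence classes.

7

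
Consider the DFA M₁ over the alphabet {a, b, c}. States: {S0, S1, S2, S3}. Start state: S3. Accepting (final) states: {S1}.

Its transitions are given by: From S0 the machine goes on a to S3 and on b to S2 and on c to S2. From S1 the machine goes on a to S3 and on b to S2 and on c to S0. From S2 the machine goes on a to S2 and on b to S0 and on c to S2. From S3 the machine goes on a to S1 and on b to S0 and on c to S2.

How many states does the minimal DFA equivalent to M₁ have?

4

All states are reachable from the start state.
P0 = {S1} | {S0,S2,S3}.
Split {S0,S2,S3} by δ(·,a) → {S0,S2} and {S3}.
On input a, block {S0,S2} splits into {S0} and {S2}.
Stable partition: {S1} | {S0} | {S3} | {S2} — 4 equivalence classes.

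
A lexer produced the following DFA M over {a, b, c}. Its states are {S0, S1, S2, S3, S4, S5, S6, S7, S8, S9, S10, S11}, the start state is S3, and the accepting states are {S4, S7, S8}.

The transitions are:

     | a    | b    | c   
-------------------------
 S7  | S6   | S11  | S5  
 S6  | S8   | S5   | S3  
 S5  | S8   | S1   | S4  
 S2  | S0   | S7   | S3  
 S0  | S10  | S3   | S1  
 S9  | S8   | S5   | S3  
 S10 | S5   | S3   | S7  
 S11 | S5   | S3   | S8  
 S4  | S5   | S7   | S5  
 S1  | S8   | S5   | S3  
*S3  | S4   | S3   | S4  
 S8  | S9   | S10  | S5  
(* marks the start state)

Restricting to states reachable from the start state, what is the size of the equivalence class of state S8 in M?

States {S0,S2} cannot be reached from the start state, so discard them.
P0 = {S4,S7,S8} | {S1,S3,S5,S6,S9,S10,S11}.
Split {S4,S7,S8} by δ(·,b) → {S7,S8} and {S4}.
Split {S1,S3,S5,S6,S9,S10,S11} by δ(·,a) → {S1,S5,S6,S9} and {S10,S11} and {S3}.
Refine {S1,S5,S6,S9} on symbol c: members go to different blocks, giving {S1,S6,S9} and {S5}.
The partition is now stable with 6 blocks: {S7,S8} | {S1,S6,S9} | {S4} | {S10,S11} | {S3} | {S5}.
The equivalence class containing S8 is {S7,S8}, of size 2.

2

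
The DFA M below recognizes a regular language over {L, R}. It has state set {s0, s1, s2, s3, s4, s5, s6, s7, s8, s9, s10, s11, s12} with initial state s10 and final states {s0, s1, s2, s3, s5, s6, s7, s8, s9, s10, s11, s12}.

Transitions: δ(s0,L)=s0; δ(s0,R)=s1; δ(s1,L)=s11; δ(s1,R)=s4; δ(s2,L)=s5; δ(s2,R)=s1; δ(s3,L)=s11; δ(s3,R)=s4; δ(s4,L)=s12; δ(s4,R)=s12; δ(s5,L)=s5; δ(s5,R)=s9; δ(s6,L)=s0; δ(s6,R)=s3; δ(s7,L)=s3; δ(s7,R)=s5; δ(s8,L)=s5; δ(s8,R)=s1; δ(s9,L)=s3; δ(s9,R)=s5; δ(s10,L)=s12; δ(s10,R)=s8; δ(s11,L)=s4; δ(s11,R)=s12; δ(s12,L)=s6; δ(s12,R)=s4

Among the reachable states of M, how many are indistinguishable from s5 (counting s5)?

1

States {s2,s7} cannot be reached from the start state, so discard them.
Initial partition by acceptance: {s0,s1,s3,s5,s6,s8,s9,s10,s11,s12} | {s4}.
On input L, block {s0,s1,s3,s5,s6,s8,s9,s10,s11,s12} splits into {s0,s1,s3,s5,s6,s8,s9,s10,s12} and {s11}.
Split {s0,s1,s3,s5,s6,s8,s9,s10,s12} by δ(·,L) → {s0,s5,s6,s8,s9,s10,s12} and {s1,s3}.
Refine {s0,s5,s6,s8,s9,s10,s12} on symbol L: members go to different blocks, giving {s0,s5,s6,s8,s10,s12} and {s9}.
On input R, block {s0,s5,s6,s8,s10,s12} splits into {s0,s6,s8} and {s5} and {s10} and {s12}.
Split {s0,s6,s8} by δ(·,L) → {s0,s6} and {s8}.
No further refinement is possible. Final partition (9 blocks): {s0,s6} | {s4} | {s11} | {s1,s3} | {s9} | {s5} | {s10} | {s12} | {s8}.
State s5 belongs to the block {s5}, which has 1 states.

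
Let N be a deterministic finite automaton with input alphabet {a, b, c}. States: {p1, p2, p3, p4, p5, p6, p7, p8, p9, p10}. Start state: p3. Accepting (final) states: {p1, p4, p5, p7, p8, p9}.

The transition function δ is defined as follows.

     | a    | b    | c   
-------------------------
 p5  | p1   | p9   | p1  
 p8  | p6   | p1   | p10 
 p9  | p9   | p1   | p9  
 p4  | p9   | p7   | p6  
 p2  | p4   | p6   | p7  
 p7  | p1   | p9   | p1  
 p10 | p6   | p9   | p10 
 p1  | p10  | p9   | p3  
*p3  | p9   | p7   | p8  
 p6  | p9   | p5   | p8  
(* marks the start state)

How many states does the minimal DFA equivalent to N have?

6

States {p2,p4} cannot be reached from the start state, so discard them.
Start with accepting vs non-accepting: {p1,p5,p7,p8,p9} | {p3,p6,p10}.
On input a, block {p1,p5,p7,p8,p9} splits into {p5,p7,p9} and {p1,p8}.
On input a, block {p5,p7,p9} splits into {p5,p7} and {p9}.
Refine {p3,p6,p10} on symbol a: members go to different blocks, giving {p3,p6} and {p10}.
Refine {p1,p8} on symbol a: members go to different blocks, giving {p1} and {p8}.
Stable partition: {p5,p7} | {p3,p6} | {p1} | {p9} | {p10} | {p8} — 6 equivalence classes.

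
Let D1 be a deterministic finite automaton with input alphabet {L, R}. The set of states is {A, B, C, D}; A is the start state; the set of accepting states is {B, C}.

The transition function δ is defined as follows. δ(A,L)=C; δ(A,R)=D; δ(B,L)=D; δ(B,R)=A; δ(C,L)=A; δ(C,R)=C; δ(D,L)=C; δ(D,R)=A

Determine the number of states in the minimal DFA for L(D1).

2

First remove the unreachable states {B}; 3 states remain.
Initial partition by acceptance: {C} | {A,D}.
Stable partition: {C} | {A,D} — 2 equivalence classes.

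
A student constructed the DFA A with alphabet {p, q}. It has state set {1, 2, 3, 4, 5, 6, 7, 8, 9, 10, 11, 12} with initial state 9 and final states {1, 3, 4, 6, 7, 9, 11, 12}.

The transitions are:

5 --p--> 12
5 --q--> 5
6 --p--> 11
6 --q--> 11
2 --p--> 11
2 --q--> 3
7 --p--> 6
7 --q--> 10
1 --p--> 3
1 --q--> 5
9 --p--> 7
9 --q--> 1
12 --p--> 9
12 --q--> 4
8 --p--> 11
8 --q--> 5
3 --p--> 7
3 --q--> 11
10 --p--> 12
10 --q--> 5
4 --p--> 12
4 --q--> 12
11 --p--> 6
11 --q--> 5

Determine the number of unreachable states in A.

Starting at 9 and following transitions, the reachable set is {1, 3, 4, 5, 6, 7, 9, 10, 11, 12}. That leaves 2, 8 unreachable — 2 in total.

2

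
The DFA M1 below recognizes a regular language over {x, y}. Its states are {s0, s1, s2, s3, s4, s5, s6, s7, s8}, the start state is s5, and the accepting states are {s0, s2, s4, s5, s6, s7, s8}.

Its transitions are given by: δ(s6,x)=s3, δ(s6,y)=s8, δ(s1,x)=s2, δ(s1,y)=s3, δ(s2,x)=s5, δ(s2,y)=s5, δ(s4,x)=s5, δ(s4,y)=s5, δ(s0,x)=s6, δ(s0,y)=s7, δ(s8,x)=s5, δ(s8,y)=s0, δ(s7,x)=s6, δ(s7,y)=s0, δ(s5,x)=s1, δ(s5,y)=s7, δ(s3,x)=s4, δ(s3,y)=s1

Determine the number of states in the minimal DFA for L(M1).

4

Start with accepting vs non-accepting: {s0,s2,s4,s5,s6,s7,s8} | {s1,s3}.
Split {s0,s2,s4,s5,s6,s7,s8} by δ(·,x) → {s0,s2,s4,s7,s8} and {s5,s6}.
On input y, block {s0,s2,s4,s7,s8} splits into {s0,s7,s8} and {s2,s4}.
Stable partition: {s0,s7,s8} | {s1,s3} | {s5,s6} | {s2,s4} — 4 equivalence classes.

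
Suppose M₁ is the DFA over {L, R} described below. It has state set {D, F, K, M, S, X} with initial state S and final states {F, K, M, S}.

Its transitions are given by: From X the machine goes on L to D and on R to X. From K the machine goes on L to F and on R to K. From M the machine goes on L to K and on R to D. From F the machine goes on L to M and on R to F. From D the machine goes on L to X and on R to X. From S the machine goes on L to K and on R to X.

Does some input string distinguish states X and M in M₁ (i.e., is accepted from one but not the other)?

Yes

P0 = {F,K,M,S} | {D,X}.
Refine {F,K,M,S} on symbol R: members go to different blocks, giving {M,S} and {F,K}.
Split {F,K} by δ(·,L) → {F} and {K}.
No further refinement is possible. Final partition (4 blocks): {M,S} | {D,X} | {F} | {K}.
X and M end up in different blocks, so they are distinguishable. For instance, the string 'ε' is accepted from only M.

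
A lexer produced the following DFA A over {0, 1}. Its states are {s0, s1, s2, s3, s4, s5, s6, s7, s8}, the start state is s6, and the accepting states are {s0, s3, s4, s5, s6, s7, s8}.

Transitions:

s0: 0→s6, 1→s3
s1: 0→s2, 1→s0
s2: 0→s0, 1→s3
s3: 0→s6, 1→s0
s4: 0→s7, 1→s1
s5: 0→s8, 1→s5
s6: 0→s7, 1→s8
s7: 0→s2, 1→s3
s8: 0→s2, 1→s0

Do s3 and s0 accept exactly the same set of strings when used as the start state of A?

Yes

States {s1,s4,s5} cannot be reached from the start state, so discard them.
Initial partition by acceptance: {s0,s3,s6,s7,s8} | {s2}.
Split {s0,s3,s6,s7,s8} by δ(·,0) → {s0,s3,s6} and {s7,s8}.
Refine {s0,s3,s6} on symbol 0: members go to different blocks, giving {s0,s3} and {s6}.
The partition is now stable with 4 blocks: {s0,s3} | {s2} | {s7,s8} | {s6}.
s3 and s0 lie in the same block of the stable partition, so they are equivalent — no string distinguishes them.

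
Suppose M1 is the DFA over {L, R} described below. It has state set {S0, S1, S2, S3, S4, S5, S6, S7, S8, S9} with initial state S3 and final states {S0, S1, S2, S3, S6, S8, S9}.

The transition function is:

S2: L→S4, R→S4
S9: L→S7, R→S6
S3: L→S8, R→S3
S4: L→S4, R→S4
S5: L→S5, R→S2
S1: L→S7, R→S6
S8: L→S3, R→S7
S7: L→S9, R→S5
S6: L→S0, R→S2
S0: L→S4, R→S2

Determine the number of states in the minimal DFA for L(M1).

States {S1} cannot be reached from the start state, so discard them.
Initial partition by acceptance: {S0,S2,S3,S6,S8,S9} | {S4,S5,S7}.
Split {S0,S2,S3,S6,S8,S9} by δ(·,L) → {S0,S2,S9} and {S3,S6,S8}.
Refine {S0,S2,S9} on symbol R: members go to different blocks, giving {S0} and {S2} and {S9}.
Split {S4,S5,S7} by δ(·,L) → {S4,S5} and {S7}.
On input R, block {S4,S5} splits into {S4} and {S5}.
Refine {S3,S6,S8} on symbol L: members go to different blocks, giving {S3,S8} and {S6}.
Split {S3,S8} by δ(·,R) → {S3} and {S8}.
Stable partition: {S0} | {S4} | {S3} | {S2} | {S9} | {S7} | {S5} | {S6} | {S8} — 9 equivalence classes.

9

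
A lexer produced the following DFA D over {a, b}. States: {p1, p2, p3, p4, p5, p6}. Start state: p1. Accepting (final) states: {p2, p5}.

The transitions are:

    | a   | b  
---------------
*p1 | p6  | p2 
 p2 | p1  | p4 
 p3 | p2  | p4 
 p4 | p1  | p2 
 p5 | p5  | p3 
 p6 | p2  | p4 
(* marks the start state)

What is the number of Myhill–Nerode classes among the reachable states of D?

4

Reachable states from the start: {p1,p2,p4,p6}. Unreachable: {p3,p5} — drop them.
Start with accepting vs non-accepting: {p2} | {p1,p4,p6}.
On input a, block {p1,p4,p6} splits into {p1,p4} and {p6}.
Refine {p1,p4} on symbol a: members go to different blocks, giving {p1} and {p4}.
The partition is now stable with 4 blocks: {p2} | {p1} | {p6} | {p4}.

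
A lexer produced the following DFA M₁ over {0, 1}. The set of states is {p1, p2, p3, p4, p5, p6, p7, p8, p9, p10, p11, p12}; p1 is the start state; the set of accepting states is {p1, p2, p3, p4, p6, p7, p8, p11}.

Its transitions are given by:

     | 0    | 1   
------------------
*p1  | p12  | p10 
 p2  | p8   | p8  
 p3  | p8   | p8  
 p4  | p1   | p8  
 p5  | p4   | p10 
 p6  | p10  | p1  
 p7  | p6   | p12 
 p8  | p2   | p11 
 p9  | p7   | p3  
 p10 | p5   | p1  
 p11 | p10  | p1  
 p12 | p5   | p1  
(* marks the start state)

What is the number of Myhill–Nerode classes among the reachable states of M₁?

Reachable states from the start: {p1,p2,p4,p5,p8,p10,p11,p12}. Unreachable: {p3,p6,p7,p9} — drop them.
Start with accepting vs non-accepting: {p1,p2,p4,p8,p11} | {p5,p10,p12}.
On input 0, block {p1,p2,p4,p8,p11} splits into {p2,p4,p8} and {p1,p11}.
Split {p2,p4,p8} by δ(·,0) → {p2,p8} and {p4}.
On input 1, block {p2,p8} splits into {p2} and {p8}.
Refine {p5,p10,p12} on symbol 0: members go to different blocks, giving {p10,p12} and {p5}.
Refine {p1,p11} on symbol 1: members go to different blocks, giving {p1} and {p11}.
No further refinement is possible. Final partition (7 blocks): {p2} | {p10,p12} | {p1} | {p4} | {p8} | {p5} | {p11}.

7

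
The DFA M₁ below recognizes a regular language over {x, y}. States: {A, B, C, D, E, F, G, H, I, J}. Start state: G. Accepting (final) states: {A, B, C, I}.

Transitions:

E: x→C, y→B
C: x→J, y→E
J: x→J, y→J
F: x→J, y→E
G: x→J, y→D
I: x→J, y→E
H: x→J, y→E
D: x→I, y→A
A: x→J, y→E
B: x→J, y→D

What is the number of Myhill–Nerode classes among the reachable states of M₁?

4

First remove the unreachable states {F,H}; 8 states remain.
Initial partition by acceptance: {A,B,C,I} | {D,E,G,J}.
On input x, block {D,E,G,J} splits into {D,E} and {G,J}.
Refine {G,J} on symbol y: members go to different blocks, giving {G} and {J}.
The partition is now stable with 4 blocks: {A,B,C,I} | {D,E} | {G} | {J}.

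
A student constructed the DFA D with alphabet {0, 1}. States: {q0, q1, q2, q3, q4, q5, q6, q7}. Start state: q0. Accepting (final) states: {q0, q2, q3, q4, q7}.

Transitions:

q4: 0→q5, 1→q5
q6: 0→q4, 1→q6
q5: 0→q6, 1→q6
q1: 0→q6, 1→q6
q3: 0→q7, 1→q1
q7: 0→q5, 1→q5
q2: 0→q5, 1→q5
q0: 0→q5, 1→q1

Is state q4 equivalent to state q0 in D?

Yes

States {q2,q3,q7} cannot be reached from the start state, so discard them.
Start with accepting vs non-accepting: {q0,q4} | {q1,q5,q6}.
Split {q1,q5,q6} by δ(·,0) → {q1,q5} and {q6}.
No further refinement is possible. Final partition (3 blocks): {q0,q4} | {q1,q5} | {q6}.
q4 and q0 lie in the same block of the stable partition, so they are equivalent — no string distinguishes them.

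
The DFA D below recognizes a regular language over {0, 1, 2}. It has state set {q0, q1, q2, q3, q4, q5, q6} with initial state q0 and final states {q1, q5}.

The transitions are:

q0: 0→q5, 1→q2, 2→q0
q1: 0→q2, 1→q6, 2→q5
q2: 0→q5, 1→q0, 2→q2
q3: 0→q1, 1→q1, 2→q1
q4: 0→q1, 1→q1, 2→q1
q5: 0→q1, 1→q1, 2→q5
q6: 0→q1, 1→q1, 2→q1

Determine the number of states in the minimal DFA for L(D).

States {q3,q4} cannot be reached from the start state, so discard them.
Initial partition by acceptance: {q1,q5} | {q0,q2,q6}.
On input 0, block {q1,q5} splits into {q1} and {q5}.
Split {q0,q2,q6} by δ(·,0) → {q0,q2} and {q6}.
Stable partition: {q1} | {q0,q2} | {q5} | {q6} — 4 equivalence classes.

4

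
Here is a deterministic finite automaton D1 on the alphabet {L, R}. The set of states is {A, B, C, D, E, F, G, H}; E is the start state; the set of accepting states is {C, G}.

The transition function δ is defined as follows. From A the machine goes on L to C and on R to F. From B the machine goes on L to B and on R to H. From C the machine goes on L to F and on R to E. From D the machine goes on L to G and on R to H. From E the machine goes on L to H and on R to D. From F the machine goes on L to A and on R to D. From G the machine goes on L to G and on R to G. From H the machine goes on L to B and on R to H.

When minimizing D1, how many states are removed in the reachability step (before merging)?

Starting at E and following transitions, the reachable set is {B, D, E, G, H}. That leaves A, C, F unreachable — 3 in total.

3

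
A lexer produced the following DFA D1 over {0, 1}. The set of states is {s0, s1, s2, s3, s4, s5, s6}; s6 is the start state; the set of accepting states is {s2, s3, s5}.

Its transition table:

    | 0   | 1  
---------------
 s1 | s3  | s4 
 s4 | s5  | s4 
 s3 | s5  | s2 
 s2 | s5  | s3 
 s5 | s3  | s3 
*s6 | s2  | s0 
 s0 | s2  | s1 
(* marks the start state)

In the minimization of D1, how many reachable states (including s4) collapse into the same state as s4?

Every state is reachable, so we keep all 7.
Initial partition by acceptance: {s2,s3,s5} | {s0,s1,s4,s6}.
Stable partition: {s2,s3,s5} | {s0,s1,s4,s6} — 2 equivalence classes.
State s4 belongs to the block {s0,s1,s4,s6}, which has 4 states.

4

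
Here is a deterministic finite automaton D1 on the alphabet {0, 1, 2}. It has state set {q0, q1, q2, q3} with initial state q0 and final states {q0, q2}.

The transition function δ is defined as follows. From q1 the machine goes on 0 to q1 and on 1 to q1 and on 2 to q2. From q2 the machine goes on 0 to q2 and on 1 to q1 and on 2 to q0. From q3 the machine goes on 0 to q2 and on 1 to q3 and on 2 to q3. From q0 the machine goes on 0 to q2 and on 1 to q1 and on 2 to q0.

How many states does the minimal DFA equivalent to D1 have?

First remove the unreachable states {q3}; 3 states remain.
Start with accepting vs non-accepting: {q0,q2} | {q1}.
The partition is now stable with 2 blocks: {q0,q2} | {q1}.

2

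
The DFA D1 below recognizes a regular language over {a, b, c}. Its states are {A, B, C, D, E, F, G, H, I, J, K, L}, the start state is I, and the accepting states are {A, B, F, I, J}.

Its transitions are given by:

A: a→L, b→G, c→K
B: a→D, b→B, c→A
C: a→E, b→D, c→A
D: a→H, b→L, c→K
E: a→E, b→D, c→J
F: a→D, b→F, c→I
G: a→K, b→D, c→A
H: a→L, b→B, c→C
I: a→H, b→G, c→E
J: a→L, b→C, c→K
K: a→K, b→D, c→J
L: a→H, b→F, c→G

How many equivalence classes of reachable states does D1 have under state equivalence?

All states are reachable from the start state.
P0 = {A,B,F,I,J} | {C,D,E,G,H,K,L}.
On input b, block {A,B,F,I,J} splits into {A,I,J} and {B,F}.
On input b, block {C,D,E,G,H,K,L} splits into {C,D,E,G,K} and {H,L}.
Split {C,D,E,G,K} by δ(·,a) → {C,E,G,K} and {D}.
The partition is now stable with 5 blocks: {A,I,J} | {C,E,G,K} | {B,F} | {H,L} | {D}.

5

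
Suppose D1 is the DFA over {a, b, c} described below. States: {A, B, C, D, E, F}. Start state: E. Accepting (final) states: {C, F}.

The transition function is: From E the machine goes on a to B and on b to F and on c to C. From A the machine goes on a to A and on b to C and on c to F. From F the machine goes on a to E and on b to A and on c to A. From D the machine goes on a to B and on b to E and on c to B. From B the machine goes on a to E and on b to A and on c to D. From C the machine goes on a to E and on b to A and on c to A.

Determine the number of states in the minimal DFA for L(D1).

All states are reachable from the start state.
P0 = {C,F} | {A,B,D,E}.
Refine {A,B,D,E} on symbol b: members go to different blocks, giving {A,E} and {B,D}.
On input a, block {A,E} splits into {A} and {E}.
Refine {B,D} on symbol a: members go to different blocks, giving {B} and {D}.
No further refinement is possible. Final partition (5 blocks): {C,F} | {A} | {B} | {E} | {D}.

5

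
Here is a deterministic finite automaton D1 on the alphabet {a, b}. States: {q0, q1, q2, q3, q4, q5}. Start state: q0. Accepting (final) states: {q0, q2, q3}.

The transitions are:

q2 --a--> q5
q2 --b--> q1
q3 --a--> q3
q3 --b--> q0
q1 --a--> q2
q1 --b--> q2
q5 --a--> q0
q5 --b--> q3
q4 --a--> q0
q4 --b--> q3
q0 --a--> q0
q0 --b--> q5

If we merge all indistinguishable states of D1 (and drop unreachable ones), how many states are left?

3

States {q1,q2,q4} cannot be reached from the start state, so discard them.
P0 = {q0,q3} | {q5}.
Refine {q0,q3} on symbol b: members go to different blocks, giving {q0} and {q3}.
No further refinement is possible. Final partition (3 blocks): {q0} | {q5} | {q3}.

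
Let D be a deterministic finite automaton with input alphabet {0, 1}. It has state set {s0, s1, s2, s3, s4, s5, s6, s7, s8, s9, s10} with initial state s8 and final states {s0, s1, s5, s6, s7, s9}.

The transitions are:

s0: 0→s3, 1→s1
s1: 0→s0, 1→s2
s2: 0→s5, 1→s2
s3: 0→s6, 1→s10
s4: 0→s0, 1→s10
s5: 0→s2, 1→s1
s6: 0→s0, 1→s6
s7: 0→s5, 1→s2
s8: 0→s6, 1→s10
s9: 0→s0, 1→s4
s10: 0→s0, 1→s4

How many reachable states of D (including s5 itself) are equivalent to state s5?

States {s7,s9} cannot be reached from the start state, so discard them.
Start with accepting vs non-accepting: {s0,s1,s5,s6} | {s2,s3,s4,s8,s10}.
Split {s0,s1,s5,s6} by δ(·,0) → {s0,s5} and {s1,s6}.
On input 0, block {s2,s3,s4,s8,s10} splits into {s2,s4,s10} and {s3,s8}.
On input 0, block {s0,s5} splits into {s0} and {s5}.
Split {s2,s4,s10} by δ(·,0) → {s4,s10} and {s2}.
Split {s1,s6} by δ(·,1) → {s1} and {s6}.
The partition is now stable with 7 blocks: {s0} | {s4,s10} | {s1} | {s3,s8} | {s5} | {s2} | {s6}.
State s5 belongs to the block {s5}, which has 1 states.

1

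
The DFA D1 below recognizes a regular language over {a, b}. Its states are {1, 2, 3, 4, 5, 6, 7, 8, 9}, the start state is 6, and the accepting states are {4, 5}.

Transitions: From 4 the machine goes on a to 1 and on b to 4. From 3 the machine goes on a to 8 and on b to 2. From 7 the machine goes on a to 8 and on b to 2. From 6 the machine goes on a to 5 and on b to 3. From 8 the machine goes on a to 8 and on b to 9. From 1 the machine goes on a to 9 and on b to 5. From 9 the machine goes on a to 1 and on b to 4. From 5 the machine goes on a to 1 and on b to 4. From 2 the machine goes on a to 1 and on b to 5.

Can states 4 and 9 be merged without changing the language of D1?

States {7} cannot be reached from the start state, so discard them.
P0 = {4,5} | {1,2,3,6,8,9}.
On input a, block {1,2,3,6,8,9} splits into {1,2,3,8,9} and {6}.
Refine {1,2,3,8,9} on symbol b: members go to different blocks, giving {1,2,9} and {3,8}.
No further refinement is possible. Final partition (4 blocks): {4,5} | {1,2,9} | {6} | {3,8}.
4 and 9 end up in different blocks, so they are distinguishable. For instance, the string 'ε' is accepted from only 4.

No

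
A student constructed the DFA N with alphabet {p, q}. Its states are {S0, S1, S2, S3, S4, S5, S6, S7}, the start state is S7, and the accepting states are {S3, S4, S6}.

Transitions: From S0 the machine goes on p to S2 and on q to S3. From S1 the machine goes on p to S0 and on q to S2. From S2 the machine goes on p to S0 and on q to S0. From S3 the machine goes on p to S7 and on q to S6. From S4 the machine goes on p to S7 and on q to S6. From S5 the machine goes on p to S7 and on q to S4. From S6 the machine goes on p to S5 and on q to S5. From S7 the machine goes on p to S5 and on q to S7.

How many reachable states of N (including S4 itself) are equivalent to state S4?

Reachable states from the start: {S4,S5,S6,S7}. Unreachable: {S0,S1,S2,S3} — drop them.
Initial partition by acceptance: {S4,S6} | {S5,S7}.
Split {S4,S6} by δ(·,q) → {S4} and {S6}.
On input q, block {S5,S7} splits into {S5} and {S7}.
Stable partition: {S4} | {S5} | {S6} | {S7} — 4 equivalence classes.
The equivalence class containing S4 is {S4}, of size 1.

1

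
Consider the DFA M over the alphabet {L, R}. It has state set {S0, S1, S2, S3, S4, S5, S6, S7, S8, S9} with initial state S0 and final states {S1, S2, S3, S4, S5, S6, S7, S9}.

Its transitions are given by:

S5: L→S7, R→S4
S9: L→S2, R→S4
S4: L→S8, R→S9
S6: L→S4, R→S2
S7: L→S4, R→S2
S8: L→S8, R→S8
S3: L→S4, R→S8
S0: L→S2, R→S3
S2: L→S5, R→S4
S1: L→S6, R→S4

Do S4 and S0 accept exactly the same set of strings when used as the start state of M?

Reachable states from the start: {S0,S2,S3,S4,S5,S7,S8,S9}. Unreachable: {S1,S6} — drop them.
P0 = {S2,S3,S4,S5,S7,S9} | {S0,S8}.
Split {S2,S3,S4,S5,S7,S9} by δ(·,L) → {S2,S3,S5,S7,S9} and {S4}.
Split {S2,S3,S5,S7,S9} by δ(·,L) → {S2,S5,S9} and {S3,S7}.
Split {S2,S5,S9} by δ(·,L) → {S2,S9} and {S5}.
Split {S2,S9} by δ(·,L) → {S2} and {S9}.
On input L, block {S0,S8} splits into {S0} and {S8}.
Refine {S3,S7} on symbol R: members go to different blocks, giving {S3} and {S7}.
No further refinement is possible. Final partition (8 blocks): {S2} | {S0} | {S4} | {S3} | {S5} | {S9} | {S8} | {S7}.
S4 and S0 end up in different blocks, so they are distinguishable. For instance, the string 'ε' is accepted from only S4.

No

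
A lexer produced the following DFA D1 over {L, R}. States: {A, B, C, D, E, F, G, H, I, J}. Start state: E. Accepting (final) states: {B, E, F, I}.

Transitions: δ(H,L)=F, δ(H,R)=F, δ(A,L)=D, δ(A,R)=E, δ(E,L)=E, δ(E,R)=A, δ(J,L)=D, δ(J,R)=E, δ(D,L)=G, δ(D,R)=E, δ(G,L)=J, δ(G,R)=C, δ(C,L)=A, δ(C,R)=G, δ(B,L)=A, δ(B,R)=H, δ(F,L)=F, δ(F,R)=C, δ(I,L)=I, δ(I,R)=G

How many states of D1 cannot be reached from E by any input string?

BFS from E reaches {A, C, D, E, G, J}; the 4 state(s) B, F, H, I are never visited.

4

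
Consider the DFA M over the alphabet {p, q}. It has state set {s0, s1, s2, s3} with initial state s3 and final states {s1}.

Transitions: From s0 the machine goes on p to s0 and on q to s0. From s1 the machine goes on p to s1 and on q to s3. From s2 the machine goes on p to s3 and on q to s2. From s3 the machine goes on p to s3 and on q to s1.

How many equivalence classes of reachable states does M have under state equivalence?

2

First remove the unreachable states {s0,s2}; 2 states remain.
Initial partition by acceptance: {s1} | {s3}.
The partition is now stable with 2 blocks: {s1} | {s3}.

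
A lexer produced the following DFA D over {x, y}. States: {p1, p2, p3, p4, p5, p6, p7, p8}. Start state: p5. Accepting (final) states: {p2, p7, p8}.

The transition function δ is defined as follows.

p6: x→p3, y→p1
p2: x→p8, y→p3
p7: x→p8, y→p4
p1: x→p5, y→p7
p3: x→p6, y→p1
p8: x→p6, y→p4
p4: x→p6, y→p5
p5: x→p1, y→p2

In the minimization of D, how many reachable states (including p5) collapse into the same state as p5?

All states are reachable from the start state.
P0 = {p2,p7,p8} | {p1,p3,p4,p5,p6}.
Refine {p2,p7,p8} on symbol x: members go to different blocks, giving {p2,p7} and {p8}.
On input y, block {p1,p3,p4,p5,p6} splits into {p3,p4,p6} and {p1,p5}.
The partition is now stable with 4 blocks: {p2,p7} | {p3,p4,p6} | {p8} | {p1,p5}.
State p5 belongs to the block {p1,p5}, which has 2 states.

2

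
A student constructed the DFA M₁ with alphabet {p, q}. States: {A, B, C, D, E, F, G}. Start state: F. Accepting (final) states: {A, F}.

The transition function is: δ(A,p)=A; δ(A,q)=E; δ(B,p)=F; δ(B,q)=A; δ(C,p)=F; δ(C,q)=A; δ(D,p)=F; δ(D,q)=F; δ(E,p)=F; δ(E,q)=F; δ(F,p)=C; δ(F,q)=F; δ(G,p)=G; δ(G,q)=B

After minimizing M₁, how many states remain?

4

States {B,D,G} cannot be reached from the start state, so discard them.
P0 = {A,F} | {C,E}.
Refine {A,F} on symbol p: members go to different blocks, giving {A} and {F}.
Split {C,E} by δ(·,q) → {C} and {E}.
The partition is now stable with 4 blocks: {A} | {C} | {F} | {E}.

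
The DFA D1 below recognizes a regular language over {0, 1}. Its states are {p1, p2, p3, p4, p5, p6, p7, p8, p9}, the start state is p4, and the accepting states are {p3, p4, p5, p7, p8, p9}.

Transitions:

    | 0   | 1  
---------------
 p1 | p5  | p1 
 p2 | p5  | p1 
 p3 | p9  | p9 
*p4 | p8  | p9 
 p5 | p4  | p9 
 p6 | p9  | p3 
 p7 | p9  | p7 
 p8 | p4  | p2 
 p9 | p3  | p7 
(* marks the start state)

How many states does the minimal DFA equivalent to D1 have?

Reachable states from the start: {p1,p2,p3,p4,p5,p7,p8,p9}. Unreachable: {p6} — drop them.
Initial partition by acceptance: {p3,p4,p5,p7,p8,p9} | {p1,p2}.
Split {p3,p4,p5,p7,p8,p9} by δ(·,1) → {p3,p4,p5,p7,p9} and {p8}.
On input 0, block {p3,p4,p5,p7,p9} splits into {p3,p5,p7,p9} and {p4}.
Split {p3,p5,p7,p9} by δ(·,0) → {p3,p7,p9} and {p5}.
Stable partition: {p3,p7,p9} | {p1,p2} | {p8} | {p4} | {p5} — 5 equivalence classes.

5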